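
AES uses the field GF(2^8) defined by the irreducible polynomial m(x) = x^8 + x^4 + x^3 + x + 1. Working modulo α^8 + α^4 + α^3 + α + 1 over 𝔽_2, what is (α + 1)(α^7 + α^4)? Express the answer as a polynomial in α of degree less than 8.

Multiply in 𝔽_2[α]: (α + 1)·(α^7 + α^4) = α^8 + α^7 + α^5 + α^4.
Reduce using α^8 ≡ α^4 + α^3 + α + 1 (mod α^8 + α^4 + α^3 + α + 1).
Reduced: α^7 + α^5 + α^3 + α + 1.

α^7 + α^5 + α^3 + α + 1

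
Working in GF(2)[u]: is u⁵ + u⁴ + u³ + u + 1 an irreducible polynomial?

Write g(u) = u⁵ + u⁴ + u³ + u + 1.
Check for roots in GF(2): g(0) = 1; g(1) = 1.
No roots, so no linear factors.
Monic irreducibles of degree 2 over GF(2): u² + u + 1.
None of them divide g (all give nonzero remainder).
No irreducible factor of degree ≤ 2 exists, so g is irreducible over GF(2).

Yes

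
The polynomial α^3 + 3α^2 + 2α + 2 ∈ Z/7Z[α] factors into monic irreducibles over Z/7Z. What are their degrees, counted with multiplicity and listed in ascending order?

Write g(α) = α^3 + 3α^2 + 2α + 2.
Complete factorization: g(α) = (α^3 + 3α^2 + 2α + 2).
Factor degrees with multiplicity: 3 = 3.

3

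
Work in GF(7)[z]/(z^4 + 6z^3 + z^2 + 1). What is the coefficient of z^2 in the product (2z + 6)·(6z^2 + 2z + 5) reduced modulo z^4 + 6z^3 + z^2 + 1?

5

Multiply in GF(7)[z]: (2z + 6)·(6z^2 + 2z + 5) = 5z^3 + 5z^2 + z + 2.
Reduced: 5z^3 + 5z^2 + z + 2.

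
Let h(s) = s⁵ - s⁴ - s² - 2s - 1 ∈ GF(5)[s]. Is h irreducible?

Yes

Check for roots in GF(5): h(0) = 4; h(1) = 1; h(2) = 2; h(3) = 1; h(4) = 3.
No roots, so no linear factors.
Degree-2 irreducible divisors: test the 10 monic irreducibles of degree 2 over GF(5).
None of them divide h (all give nonzero remainder).
No irreducible factor of degree ≤ 2 exists, so h is irreducible over GF(5).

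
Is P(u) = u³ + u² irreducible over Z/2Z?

Check for roots in Z/2Z: P(0) = 0 → root; P(1) = 0 → root.
P(0) = 0, so (u) divides P(u); P is reducible.

No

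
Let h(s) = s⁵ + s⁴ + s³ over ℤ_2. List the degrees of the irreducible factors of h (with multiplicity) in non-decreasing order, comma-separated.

1, 1, 1, 2

Roots in ℤ_2: h(0) = 0 → root; h(1) = 1.
Linear factors from roots: (s).
Complete factorization: h(s) = (s)^3·(s² + s + 1).
Factor degrees with multiplicity: 1 + 1 + 1 + 2 = 5.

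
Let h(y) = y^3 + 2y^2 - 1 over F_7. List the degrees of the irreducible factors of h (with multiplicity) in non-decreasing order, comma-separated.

Linear factors from roots: (y + 1).
Complete factorization: h(y) = (y + 1)·(y^2 + y - 1).
Factor degrees with multiplicity: 1 + 2 = 3.

1, 2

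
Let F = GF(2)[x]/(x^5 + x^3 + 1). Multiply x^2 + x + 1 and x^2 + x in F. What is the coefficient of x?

1

Multiply in GF(2)[x]: (x^2 + x + 1)·(x^2 + x) = x^4 + x.
Reduced: x^4 + x.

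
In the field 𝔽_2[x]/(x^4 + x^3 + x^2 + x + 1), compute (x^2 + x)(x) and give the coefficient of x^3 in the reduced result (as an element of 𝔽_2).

1

Multiply in 𝔽_2[x]: (x^2 + x)·(x) = x^3 + x^2.
Reduced: x^3 + x^2.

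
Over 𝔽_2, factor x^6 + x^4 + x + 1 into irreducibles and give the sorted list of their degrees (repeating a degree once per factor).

Write f(x) = x^6 + x^4 + x + 1.
Roots in 𝔽_2: f(0) = 1; f(1) = 0 → root.
Linear factors from roots: (x + 1).
Complete factorization: f(x) = (x + 1)·(x^2 + x + 1)·(x^3 + x + 1).
Factor degrees with multiplicity: 1 + 2 + 3 = 6.

1, 2, 3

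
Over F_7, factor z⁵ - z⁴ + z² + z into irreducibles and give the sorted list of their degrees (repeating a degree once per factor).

1, 2, 2

Write h(z) = z⁵ - z⁴ + z² + z.
Linear factors from roots: (z).
Complete factorization: h(z) = (z)·(z² + 3z - 1)^2.
Factor degrees with multiplicity: 1 + 2 + 2 = 5.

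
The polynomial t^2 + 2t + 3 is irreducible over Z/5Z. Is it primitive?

Yes

Write f(t) = t^2 + 2t + 3.
|GF(5^2)^×| = 5^2 − 1 = 24. Prime factorization: 24 = 2^3·3.
f is primitive ⇔ t has order 24 in GF(5)[t]/(f), i.e. t^(24/q) ≠ 1 for each prime q | 24.
t^(12) mod f = 4.
t^(8) mod f = 4t + 1.
None equal 1, so t has full order 24; f is primitive.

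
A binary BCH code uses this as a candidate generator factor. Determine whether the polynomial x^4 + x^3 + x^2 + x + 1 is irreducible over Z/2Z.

Write m(x) = x^4 + x^3 + x^2 + x + 1.
Check for roots in Z/2Z: m(0) = 1; m(1) = 1.
No roots, so no linear factors.
Monic irreducibles of degree 2 over GF(2): x^2 + x + 1.
None of them divide m (all give nonzero remainder).
No irreducible factor of degree ≤ 2 exists, so m is irreducible over GF(2).

Yes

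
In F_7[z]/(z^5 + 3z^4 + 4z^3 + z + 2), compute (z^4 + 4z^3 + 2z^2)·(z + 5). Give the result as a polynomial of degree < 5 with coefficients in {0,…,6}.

Multiply in F_7[z]: (z^4 + 4z^3 + 2z^2)·(z + 5) = z^5 + 2z^4 + z^3 + 3z^2.
Reduce using z^5 ≡ 4z^4 + 3z^3 + 6z + 5 (mod z^5 + 3z^4 + 4z^3 + z + 2).
Reduced: 6z^4 + 4z^3 + 3z^2 + 6z + 5.

6z^4 + 4z^3 + 3z^2 + 6z + 5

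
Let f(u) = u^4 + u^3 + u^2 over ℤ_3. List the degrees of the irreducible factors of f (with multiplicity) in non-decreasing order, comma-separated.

1, 1, 1, 1

Roots in ℤ_3: f(0) = 0 → root; f(1) = 0 → root; f(2) = 1.
Linear factors from roots: (u), (u + 2).
Complete factorization: f(u) = (u)^2·(u + 2)^2.
Factor degrees with multiplicity: 1 + 1 + 1 + 1 = 4.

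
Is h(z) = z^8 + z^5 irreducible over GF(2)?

No

Check for roots in GF(2): h(0) = 0 → root; h(1) = 0 → root.
h(0) = 0, so (z) divides h(z); h is reducible.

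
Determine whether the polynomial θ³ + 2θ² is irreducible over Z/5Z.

No

Write P(θ) = θ³ + 2θ².
Check for roots in Z/5Z: P(0) = 0 → root; P(1) = 3; P(2) = 1; P(3) = 0 → root; P(4) = 1.
P(0) = 0, so (θ) divides P(θ); P is reducible.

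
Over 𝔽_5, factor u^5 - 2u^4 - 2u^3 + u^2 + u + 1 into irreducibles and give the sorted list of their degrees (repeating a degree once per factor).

1, 1, 1, 2

Write f(u) = u^5 - 2u^4 - 2u^3 + u^2 + u + 1.
Roots in 𝔽_5: f(0) = 1; f(1) = 0 → root; f(2) = 1; f(3) = 0 → root; f(4) = 0 → root.
Linear factors from roots: (u - 1), (u + 2), (u + 1).
Complete factorization: f(u) = (u + 1)·(u + 2)·(u - 1)·(u^2 + u + 2).
Factor degrees with multiplicity: 1 + 1 + 1 + 2 = 5.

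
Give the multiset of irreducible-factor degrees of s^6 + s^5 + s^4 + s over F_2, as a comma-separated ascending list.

Write f(s) = s^6 + s^5 + s^4 + s.
Roots in F_2: f(0) = 0 → root; f(1) = 0 → root.
Linear factors from roots: (s), (s + 1).
Complete factorization: f(s) = (s)·(s + 1)^2·(s^3 + s^2 + 1).
Factor degrees with multiplicity: 1 + 1 + 1 + 3 = 6.

1, 1, 1, 3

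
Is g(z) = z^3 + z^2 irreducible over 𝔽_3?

Check for roots in 𝔽_3: g(0) = 0 → root; g(1) = 2; g(2) = 0 → root.
g(0) = 0, so (z) divides g(z); g is reducible.

No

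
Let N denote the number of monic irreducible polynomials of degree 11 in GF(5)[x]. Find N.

The number of monic irreducibles of degree 11 over GF(5) is (1/11)·Σ_{d∣11} μ(11/d) 5^d.
Divisors of 11: 1, 11; μ(11/d) for each: -1, 1.
Σ = − 5^1 + 5^11 = 48828120.
N = 48828120/11 = 4438920.

4438920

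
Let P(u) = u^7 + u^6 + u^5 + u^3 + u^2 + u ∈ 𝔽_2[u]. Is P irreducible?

Check for roots in 𝔽_2: P(0) = 0 → root; P(1) = 0 → root.
P(0) = 0, so (u) divides P(u); P is reducible.

No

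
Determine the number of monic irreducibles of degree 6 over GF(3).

x^(3^6) − x is the product of all monic irreducibles of degree dividing 6; Möbius inversion gives N = (1/6) Σ μ(6/d)·3^d.
Divisors of 6: 1, 2, 3, 6; μ(6/d) for each: 1, -1, -1, 1.
Σ = 3^1 − 3^2 − 3^3 + 3^6 = 696.
N = 696/6 = 116.

116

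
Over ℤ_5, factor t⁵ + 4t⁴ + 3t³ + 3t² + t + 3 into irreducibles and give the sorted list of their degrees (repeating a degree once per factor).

Write g(t) = t⁵ + 4t⁴ + 3t³ + 3t² + t + 3.
Roots in ℤ_5: g(0) = 3; g(1) = 0 → root; g(2) = 2; g(3) = 1; g(4) = 0 → root.
Linear factors from roots: (t + 4), (t + 1).
Complete factorization: g(t) = (t + 1)·(t + 4)·(t³ + 4t² + 4t + 2).
Factor degrees with multiplicity: 1 + 1 + 3 = 5.

1, 1, 3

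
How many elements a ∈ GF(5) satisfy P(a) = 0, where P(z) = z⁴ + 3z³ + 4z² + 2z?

4

Evaluate at each of the 5 elements of GF(5):
P(0) = 0 → root; P(1) = 0 → root; P(2) = 0 → root; P(3) = 4; P(4) = 0 → root.
Roots: {0, 1, 2, 4}.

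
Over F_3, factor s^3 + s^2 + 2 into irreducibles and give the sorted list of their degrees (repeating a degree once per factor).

Write h(s) = s^3 + s^2 + 2.
Roots in F_3: h(0) = 2; h(1) = 1; h(2) = 2.
Complete factorization: h(s) = (s^3 + s^2 + 2).
Factor degrees with multiplicity: 3 = 3.

3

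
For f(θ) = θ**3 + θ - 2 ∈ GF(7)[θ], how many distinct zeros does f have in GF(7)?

2

Evaluate at each of the 7 elements of GF(7):
f(0) = 5; f(1) = 0 → root; f(2) = 1; f(3) = 0 → root; f(4) = 3; f(5) = 2; f(6) = 3.
Roots: {1, 3}.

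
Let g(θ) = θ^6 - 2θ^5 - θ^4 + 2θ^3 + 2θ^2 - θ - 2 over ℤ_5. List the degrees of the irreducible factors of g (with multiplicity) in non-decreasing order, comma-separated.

Roots in ℤ_5: g(0) = 3; g(1) = 4; g(2) = 4; g(3) = 4; g(4) = 1.
Complete factorization: g(θ) = (θ^6 - 2θ^5 - θ^4 + 2θ^3 + 2θ^2 - θ - 2).
Factor degrees with multiplicity: 6 = 6.

6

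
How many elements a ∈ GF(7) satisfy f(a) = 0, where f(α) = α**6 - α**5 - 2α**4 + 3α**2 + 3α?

3

Evaluate at each of the 7 elements of GF(7):
f(0) = 0 → root; f(1) = 4; f(2) = 4; f(3) = 3; f(4) = 2; f(5) = 0 → root; f(6) = 0 → root.
Roots: {0, 5, 6}.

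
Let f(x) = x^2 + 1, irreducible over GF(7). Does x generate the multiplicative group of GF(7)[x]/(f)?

|GF(7^2)^×| = 7^2 − 1 = 48. Prime factorization: 48 = 2^4·3.
f is primitive ⇔ x has order 48 in GF(7)[x]/(f), i.e. x^(48/q) ≠ 1 for each prime q | 48.
x^(24) mod f = 1
x^(16) mod f = 1
Since x^(24) = 1, the order of x divides 24 < 48; not primitive.

No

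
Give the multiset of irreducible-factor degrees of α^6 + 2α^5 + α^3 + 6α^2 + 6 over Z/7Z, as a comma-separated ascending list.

1, 1, 4

Write g(α) = α^6 + 2α^5 + α^3 + 6α^2 + 6.
Linear factors from roots: (α + 4).
Complete factorization: g(α) = (α + 4)^2·(α^4 + α^3 + 4α^2 + 2α + 3).
Factor degrees with multiplicity: 1 + 1 + 4 = 6.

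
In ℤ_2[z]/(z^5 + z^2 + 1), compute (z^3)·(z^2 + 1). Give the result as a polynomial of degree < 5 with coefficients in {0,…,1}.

Multiply in ℤ_2[z]: (z^3)·(z^2 + 1) = z^5 + z^3.
Reduce using z^5 ≡ z^2 + 1 (mod z^5 + z^2 + 1).
Reduced: z^3 + z^2 + 1.

z^3 + z^2 + 1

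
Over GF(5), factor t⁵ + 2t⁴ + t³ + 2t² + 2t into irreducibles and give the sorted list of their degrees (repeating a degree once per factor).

Write f(t) = t⁵ + 2t⁴ + t³ + 2t² + 2t.
Roots in GF(5): f(0) = 0 → root; f(1) = 3; f(2) = 4; f(3) = 1; f(4) = 0 → root.
Linear factors from roots: (t), (t + 1).
Complete factorization: f(t) = (t)·(t + 1)·(t³ + t² + 2).
Factor degrees with multiplicity: 1 + 1 + 3 = 5.

1, 1, 3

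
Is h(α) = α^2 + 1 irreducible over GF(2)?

Check for roots in GF(2): h(0) = 1; h(1) = 0 → root.
h(1) = 0, so (α − 1) divides h(α); h is reducible.

No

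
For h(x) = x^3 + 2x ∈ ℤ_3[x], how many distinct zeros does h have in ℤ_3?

Evaluate at each of the 3 elements of ℤ_3:
h(0) = 0 → root; h(1) = 0 → root; h(2) = 0 → root.
Roots: {0, 1, 2}.

3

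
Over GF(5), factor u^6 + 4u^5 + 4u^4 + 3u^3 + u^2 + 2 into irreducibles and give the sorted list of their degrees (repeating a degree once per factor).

1, 2, 3

Write h(u) = u^6 + 4u^5 + 4u^4 + 3u^3 + u^2 + 2.
Roots in GF(5): h(0) = 2; h(1) = 0 → root; h(2) = 1; h(3) = 2; h(4) = 1.
Linear factors from roots: (u + 4).
Complete factorization: h(u) = (u + 4)·(u^2 + 3u + 3)·(u^3 + 2u^2 + 1).
Factor degrees with multiplicity: 1 + 2 + 3 = 6.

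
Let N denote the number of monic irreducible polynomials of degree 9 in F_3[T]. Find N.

2184

By the necklace-counting formula, N_3(9) = (1/9) Σ_{d|9} μ(9/d)·3^d.
Divisors of 9: 1, 3, 9; μ(9/d) for each: 0, -1, 1.
Σ = − 3^3 + 3^9 = 19656.
N = 19656/9 = 2184.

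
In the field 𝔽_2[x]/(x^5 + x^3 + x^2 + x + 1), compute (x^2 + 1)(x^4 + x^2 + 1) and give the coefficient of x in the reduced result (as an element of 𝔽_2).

1

Multiply in 𝔽_2[x]: (x^2 + 1)·(x^4 + x^2 + 1) = x^6 + 1.
Reduce using x^5 ≡ x^3 + x^2 + x + 1 (mod x^5 + x^3 + x^2 + x + 1).
Reduced: x^4 + x^3 + x^2 + x + 1.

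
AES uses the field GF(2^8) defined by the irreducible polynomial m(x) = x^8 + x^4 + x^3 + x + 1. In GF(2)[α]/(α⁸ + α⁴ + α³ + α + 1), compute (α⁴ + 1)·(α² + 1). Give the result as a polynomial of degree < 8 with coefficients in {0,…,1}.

α^6 + α^4 + α^2 + 1

Multiply in GF(2)[α]: (α⁴ + 1)·(α² + 1) = α⁶ + α⁴ + α² + 1.
Reduced: α⁶ + α⁴ + α² + 1.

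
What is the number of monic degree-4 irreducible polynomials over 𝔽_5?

By the necklace-counting formula, N_5(4) = (1/4) Σ_{d|4} μ(4/d)·5^d.
Divisors of 4: 1, 2, 4; μ(4/d) for each: 0, -1, 1.
Σ = − 5^2 + 5^4 = 600.
N = 600/4 = 150.

150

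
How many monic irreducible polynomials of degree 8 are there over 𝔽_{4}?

8160

x^(4^8) − x is the product of all monic irreducibles of degree dividing 8; Möbius inversion gives N = (1/8) Σ μ(8/d)·4^d.
Divisors of 8: 1, 2, 4, 8; μ(8/d) for each: 0, 0, -1, 1.
Σ = − 4^4 + 4^8 = 65280.
N = 65280/8 = 8160.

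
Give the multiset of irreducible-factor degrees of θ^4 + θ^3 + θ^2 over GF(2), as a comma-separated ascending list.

Write h(θ) = θ^4 + θ^3 + θ^2.
Roots in GF(2): h(0) = 0 → root; h(1) = 1.
Linear factors from roots: (θ).
Complete factorization: h(θ) = (θ)^2·(θ^2 + θ + 1).
Factor degrees with multiplicity: 1 + 1 + 2 = 4.

1, 1, 2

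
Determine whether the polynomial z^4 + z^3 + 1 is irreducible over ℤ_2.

Yes

Write P(z) = z^4 + z^3 + 1.
Check for roots in ℤ_2: P(0) = 1; P(1) = 1.
No roots, so no linear factors.
Monic irreducibles of degree 2 over GF(2): z^2 + z + 1.
None of them divide P (all give nonzero remainder).
No irreducible factor of degree ≤ 2 exists, so P is irreducible over GF(2).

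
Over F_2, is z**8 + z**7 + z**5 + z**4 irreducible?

No

Write h(z) = z**8 + z**7 + z**5 + z**4.
Check for roots in F_2: h(0) = 0 → root; h(1) = 0 → root.
h(0) = 0, so (z) divides h(z); h is reducible.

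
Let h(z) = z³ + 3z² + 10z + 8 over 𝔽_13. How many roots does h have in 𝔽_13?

Evaluate at each of the 13 elements of 𝔽_13:
h(0) = 8; h(1) = 9; h(2) = 9; h(3) = 1; h(4) = 4; h(5) = 11; h(6) = 2; h(7) = 9; h(8) = 12; h(9) = 4; h(10) = 4; h(11) = 5; h(12) = 0 → root.
Roots: {12}.

1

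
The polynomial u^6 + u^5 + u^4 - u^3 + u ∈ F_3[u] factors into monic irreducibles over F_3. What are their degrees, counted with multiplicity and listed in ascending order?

1, 1, 2, 2

Write g(u) = u^6 + u^5 + u^4 - u^3 + u.
Roots in F_3: g(0) = 0 → root; g(1) = 0 → root; g(2) = 1.
Linear factors from roots: (u), (u - 1).
Complete factorization: g(u) = (u)·(u - 1)·(u^2 + 1)·(u^2 - u - 1).
Factor degrees with multiplicity: 1 + 1 + 2 + 2 = 6.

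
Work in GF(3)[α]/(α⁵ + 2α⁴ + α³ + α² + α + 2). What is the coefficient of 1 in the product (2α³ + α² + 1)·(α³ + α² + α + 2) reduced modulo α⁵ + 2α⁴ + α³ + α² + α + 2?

Multiply in GF(3)[α]: (2α³ + α² + 1)·(α³ + α² + α + 2) = 2α⁶ + α + 2.
Reduce using α⁵ ≡ α⁴ + 2α³ + 2α² + 2α + 1 (mod α⁵ + 2α⁴ + α³ + α² + α + 2).
Reduced: 2α³ + 2α² + α + 1.

1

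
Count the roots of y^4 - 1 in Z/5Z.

Write g(y) = y^4 - 1.
Evaluate at each of the 5 elements of Z/5Z:
g(0) = 4; g(1) = 0 → root; g(2) = 0 → root; g(3) = 0 → root; g(4) = 0 → root.
Roots: {1, 2, 3, 4}.

4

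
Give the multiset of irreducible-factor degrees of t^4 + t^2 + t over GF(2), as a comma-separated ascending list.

Write h(t) = t^4 + t^2 + t.
Roots in GF(2): h(0) = 0 → root; h(1) = 1.
Linear factors from roots: (t).
Complete factorization: h(t) = (t)·(t^3 + t + 1).
Factor degrees with multiplicity: 1 + 3 = 4.

1, 3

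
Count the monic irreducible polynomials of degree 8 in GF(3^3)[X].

Gauss's count: N_{27}(8) = (1/8) Σ_{d|8} μ(8/d)·27^d.
Divisors of 8: 1, 2, 4, 8; μ(8/d) for each: 0, 0, -1, 1.
Σ = − 27^4 + 27^8 = 282429005040.
N = 282429005040/8 = 35303625630.

35303625630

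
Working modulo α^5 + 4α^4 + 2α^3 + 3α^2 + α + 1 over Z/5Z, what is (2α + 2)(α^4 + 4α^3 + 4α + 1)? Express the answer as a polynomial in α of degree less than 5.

Multiply in Z/5Z[α]: (2α + 2)·(α^4 + 4α^3 + 4α + 1) = 2α^5 + 3α^3 + 3α^2 + 2.
Reduce using α^5 ≡ α^4 + 3α^3 + 2α^2 + 4α + 4 (mod α^5 + 4α^4 + 2α^3 + 3α^2 + α + 1).
Reduced: 2α^4 + 4α^3 + 2α^2 + 3α.

2α^4 + 4α^3 + 2α^2 + 3α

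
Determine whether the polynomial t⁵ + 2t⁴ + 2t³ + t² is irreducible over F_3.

No

Write g(t) = t⁵ + 2t⁴ + 2t³ + t².
Check for roots in F_3: g(0) = 0 → root; g(1) = 0 → root; g(2) = 0 → root.
g(0) = 0, so (t) divides g(t); g is reducible.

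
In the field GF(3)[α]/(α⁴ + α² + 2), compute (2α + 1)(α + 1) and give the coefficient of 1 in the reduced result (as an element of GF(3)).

1

Multiply in GF(3)[α]: (2α + 1)·(α + 1) = 2α² + 1.
Reduced: 2α² + 1.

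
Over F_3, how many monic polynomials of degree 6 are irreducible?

Gauss's count: N_{3}(6) = (1/6) Σ_{d|6} μ(6/d)·3^d.
Divisors of 6: 1, 2, 3, 6; μ(6/d) for each: 1, -1, -1, 1.
Σ = 3^1 − 3^2 − 3^3 + 3^6 = 696.
N = 696/6 = 116.

116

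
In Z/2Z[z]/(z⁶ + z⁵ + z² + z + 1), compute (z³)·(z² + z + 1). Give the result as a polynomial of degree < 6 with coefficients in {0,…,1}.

Multiply in Z/2Z[z]: (z³)·(z² + z + 1) = z⁵ + z⁴ + z³.
Reduced: z⁵ + z⁴ + z³.

z^5 + z^4 + z^3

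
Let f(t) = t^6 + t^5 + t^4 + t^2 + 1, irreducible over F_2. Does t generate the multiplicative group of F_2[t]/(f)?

|GF(2^6)^×| = 2^6 − 1 = 63. Prime factorization: 63 = 3^2·7.
f is primitive ⇔ t has order 63 in GF(2)[t]/(f), i.e. t^(63/q) ≠ 1 for each prime q | 63.
t^(21) mod f = 1
t^(9) mod f = t^3 + 1.
Since t^(21) = 1, the order of t divides 21 < 63; not primitive.

No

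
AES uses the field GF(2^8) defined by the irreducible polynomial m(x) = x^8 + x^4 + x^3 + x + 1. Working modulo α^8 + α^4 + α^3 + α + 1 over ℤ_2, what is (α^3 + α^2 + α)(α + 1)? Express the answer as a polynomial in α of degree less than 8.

Multiply in ℤ_2[α]: (α^3 + α^2 + α)·(α + 1) = α^4 + α.
Reduced: α^4 + α.

α^4 + α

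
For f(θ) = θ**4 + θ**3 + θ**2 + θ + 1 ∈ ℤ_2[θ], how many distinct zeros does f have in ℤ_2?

Evaluate at each of the 2 elements of ℤ_2:
f(0) = 1; f(1) = 1.
No element is a root.

0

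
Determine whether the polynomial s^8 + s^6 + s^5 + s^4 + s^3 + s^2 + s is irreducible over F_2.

No

Write P(s) = s^8 + s^6 + s^5 + s^4 + s^3 + s^2 + s.
Check for roots in F_2: P(0) = 0 → root; P(1) = 1.
P(0) = 0, so (s) divides P(s); P is reducible.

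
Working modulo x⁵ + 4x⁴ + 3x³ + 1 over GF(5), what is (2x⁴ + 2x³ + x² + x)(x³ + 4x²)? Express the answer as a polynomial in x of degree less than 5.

Multiply in GF(5)[x]: (2x⁴ + 2x³ + x² + x)·(x³ + 4x²) = 2x⁷ + 4x⁵ + 4x³.
Reduce using x⁵ ≡ x⁴ + 2x³ + 4 (mod x⁵ + 4x⁴ + 3x³ + 1).
Reduced: 4x⁴ + 4x³ + 3x² + 3x.

4x^4 + 4x^3 + 3x^2 + 3x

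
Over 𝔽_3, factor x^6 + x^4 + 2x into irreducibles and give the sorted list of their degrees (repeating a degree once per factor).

1, 1, 4

Write f(x) = x^6 + x^4 + 2x.
Roots in 𝔽_3: f(0) = 0 → root; f(1) = 1; f(2) = 0 → root.
Linear factors from roots: (x), (x + 1).
Complete factorization: f(x) = (x)·(x + 1)·(x^4 + 2x^3 + 2x^2 + x + 2).
Factor degrees with multiplicity: 1 + 1 + 4 = 6.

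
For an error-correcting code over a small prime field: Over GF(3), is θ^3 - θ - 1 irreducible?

Yes

Write f(θ) = θ^3 - θ - 1.
Check for roots in GF(3): f(0) = 2; f(1) = 2; f(2) = 2.
No roots. A degree-3 polynomial over a field with no linear factor is irreducible.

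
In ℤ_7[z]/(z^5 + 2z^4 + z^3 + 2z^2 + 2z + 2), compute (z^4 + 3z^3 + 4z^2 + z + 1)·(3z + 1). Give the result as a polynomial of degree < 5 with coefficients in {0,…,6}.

4z^4 + 5z^3 + z^2 + 5z + 2

Multiply in ℤ_7[z]: (z^4 + 3z^3 + 4z^2 + z + 1)·(3z + 1) = 3z^5 + 3z^4 + z^3 + 4z + 1.
Reduce using z^5 ≡ 5z^4 + 6z^3 + 5z^2 + 5z + 5 (mod z^5 + 2z^4 + z^3 + 2z^2 + 2z + 2).
Reduced: 4z^4 + 5z^3 + z^2 + 5z + 2.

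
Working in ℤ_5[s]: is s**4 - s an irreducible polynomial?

No

Write g(s) = s**4 - s.
Check for roots in ℤ_5: g(0) = 0 → root; g(1) = 0 → root; g(2) = 4; g(3) = 3; g(4) = 2.
g(0) = 0, so (s) divides g(s); g is reducible.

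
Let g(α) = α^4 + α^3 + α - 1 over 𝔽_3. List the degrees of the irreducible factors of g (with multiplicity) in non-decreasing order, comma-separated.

Roots in 𝔽_3: g(0) = 2; g(1) = 2; g(2) = 1.
Complete factorization: g(α) = (α^2 + 1)·(α^2 + α - 1).
Factor degrees with multiplicity: 2 + 2 = 4.

2, 2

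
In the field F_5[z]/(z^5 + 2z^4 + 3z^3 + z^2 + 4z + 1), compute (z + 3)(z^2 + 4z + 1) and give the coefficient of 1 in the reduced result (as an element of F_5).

Multiply in F_5[z]: (z + 3)·(z^2 + 4z + 1) = z^3 + 2z^2 + 3z + 3.
Reduced: z^3 + 2z^2 + 3z + 3.

3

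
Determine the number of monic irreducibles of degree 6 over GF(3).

116

Gauss's count: N_{3}(6) = (1/6) Σ_{d|6} μ(6/d)·3^d.
Divisors of 6: 1, 2, 3, 6; μ(6/d) for each: 1, -1, -1, 1.
Σ = 3^1 − 3^2 − 3^3 + 3^6 = 696.
N = 696/6 = 116.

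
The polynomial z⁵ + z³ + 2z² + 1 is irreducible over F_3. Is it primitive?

Yes

Write f(z) = z⁵ + z³ + 2z² + 1.
|GF(3^5)^×| = 3^5 − 1 = 242. Prime factorization: 242 = 2·11^2.
f is primitive ⇔ z has order 242 in GF(3)[z]/(f), i.e. z^(242/q) ≠ 1 for each prime q | 242.
z^(121) mod f = 2.
z^(22) mod f = z⁴ + 2z² + z + 2.
None equal 1, so z has full order 242; f is primitive.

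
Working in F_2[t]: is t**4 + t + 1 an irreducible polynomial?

Write h(t) = t**4 + t + 1.
Check for roots in F_2: h(0) = 1; h(1) = 1.
No roots, so no linear factors.
Monic irreducibles of degree 2 over GF(2): t**2 + t + 1.
None of them divide h (all give nonzero remainder).
No irreducible factor of degree ≤ 2 exists, so h is irreducible over GF(2).

Yes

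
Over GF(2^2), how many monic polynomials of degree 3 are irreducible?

20

x^(4^3) − x is the product of all monic irreducibles of degree dividing 3; Möbius inversion gives N = (1/3) Σ μ(3/d)·4^d.
Divisors of 3: 1, 3; μ(3/d) for each: -1, 1.
Σ = − 4^1 + 4^3 = 60.
N = 60/3 = 20.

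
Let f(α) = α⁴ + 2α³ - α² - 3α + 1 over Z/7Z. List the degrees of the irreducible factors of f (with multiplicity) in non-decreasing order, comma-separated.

Linear factors from roots: (α - 1), (α + 3).
Complete factorization: f(α) = (α + 3)·(α - 1)·(α² + 2).
Factor degrees with multiplicity: 1 + 1 + 2 = 4.

1, 1, 2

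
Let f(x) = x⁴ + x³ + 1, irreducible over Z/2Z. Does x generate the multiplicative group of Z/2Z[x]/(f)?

Yes

|GF(2^4)^×| = 2^4 − 1 = 15. Prime factorization: 15 = 3·5.
f is primitive ⇔ x has order 15 in GF(2)[x]/(f), i.e. x^(15/q) ≠ 1 for each prime q | 15.
x^(5) mod f = x³ + x + 1.
x^(3) mod f = x³.
None equal 1, so x has full order 15; f is primitive.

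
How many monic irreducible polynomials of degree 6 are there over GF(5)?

The number of monic irreducibles of degree 6 over GF(5) is (1/6)·Σ_{d∣6} μ(6/d) 5^d.
Divisors of 6: 1, 2, 3, 6; μ(6/d) for each: 1, -1, -1, 1.
Σ = 5^1 − 5^2 − 5^3 + 5^6 = 15480.
N = 15480/6 = 2580.

2580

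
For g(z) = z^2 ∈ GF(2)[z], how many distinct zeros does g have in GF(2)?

1

Evaluate at each of the 2 elements of GF(2):
g(0) = 0 → root; g(1) = 1.
Roots: {0}.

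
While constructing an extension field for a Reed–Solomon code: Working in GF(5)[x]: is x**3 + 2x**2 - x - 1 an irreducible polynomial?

Write g(x) = x**3 + 2x**2 - x - 1.
Check for roots in GF(5): g(0) = 4; g(1) = 1; g(2) = 3; g(3) = 1; g(4) = 1.
No roots. A degree-3 polynomial over a field with no linear factor is irreducible.

Yes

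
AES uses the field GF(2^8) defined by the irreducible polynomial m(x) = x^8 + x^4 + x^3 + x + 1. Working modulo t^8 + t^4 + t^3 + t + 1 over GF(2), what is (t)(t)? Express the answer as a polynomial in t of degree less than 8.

t^2

Multiply in GF(2)[t]: (t)·(t) = t^2.
Reduced: t^2.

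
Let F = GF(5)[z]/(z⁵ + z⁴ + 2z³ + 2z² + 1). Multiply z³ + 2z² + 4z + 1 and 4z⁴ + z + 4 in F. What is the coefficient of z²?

Multiply in GF(5)[z]: (z³ + 2z² + 4z + 1)·(4z⁴ + z + 4) = 4z⁷ + 3z⁶ + z⁵ + z³ + 2z² + 2z + 4.
Reduce using z⁵ ≡ 4z⁴ + 3z³ + 3z² + 4 (mod z⁵ + z⁴ + 2z³ + 2z² + 1).
Reduced: 3z.

0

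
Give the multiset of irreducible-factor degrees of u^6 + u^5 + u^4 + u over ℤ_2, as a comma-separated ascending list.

Write f(u) = u^6 + u^5 + u^4 + u.
Roots in ℤ_2: f(0) = 0 → root; f(1) = 0 → root.
Linear factors from roots: (u), (u + 1).
Complete factorization: f(u) = (u)·(u + 1)^2·(u^3 + u^2 + 1).
Factor degrees with multiplicity: 1 + 1 + 1 + 3 = 6.

1, 1, 1, 3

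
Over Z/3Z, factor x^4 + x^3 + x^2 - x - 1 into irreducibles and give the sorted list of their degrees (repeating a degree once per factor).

Write h(x) = x^4 + x^3 + x^2 - x - 1.
Roots in Z/3Z: h(0) = 2; h(1) = 1; h(2) = 1.
Complete factorization: h(x) = (x^4 + x^3 + x^2 - x - 1).
Factor degrees with multiplicity: 4 = 4.

4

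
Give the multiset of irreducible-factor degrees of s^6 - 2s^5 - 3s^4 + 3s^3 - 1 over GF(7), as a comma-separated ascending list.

2, 4

Write f(s) = s^6 - 2s^5 - 3s^4 + 3s^3 - 1.
Complete factorization: f(s) = (s^2 + 2)·(s^4 - 2s^3 + 2s^2 + 3).
Factor degrees with multiplicity: 2 + 4 = 6.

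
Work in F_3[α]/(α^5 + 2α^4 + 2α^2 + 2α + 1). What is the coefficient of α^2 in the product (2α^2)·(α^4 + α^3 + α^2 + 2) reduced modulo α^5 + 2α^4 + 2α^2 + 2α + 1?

Multiply in F_3[α]: (2α^2)·(α^4 + α^3 + α^2 + 2) = 2α^6 + 2α^5 + 2α^4 + α^2.
Reduce using α^5 ≡ α^4 + α^2 + α + 2 (mod α^5 + 2α^4 + 2α^2 + 2α + 1).
Reduced: 2α^3 + α^2 + 2α + 2.

1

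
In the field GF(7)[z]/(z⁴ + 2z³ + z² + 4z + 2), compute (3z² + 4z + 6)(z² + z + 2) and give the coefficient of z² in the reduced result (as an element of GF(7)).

6

Multiply in GF(7)[z]: (3z² + 4z + 6)·(z² + z + 2) = 3z⁴ + 2z² + 5.
Reduce using z⁴ ≡ 5z³ + 6z² + 3z + 5 (mod z⁴ + 2z³ + z² + 4z + 2).
Reduced: z³ + 6z² + 2z + 6.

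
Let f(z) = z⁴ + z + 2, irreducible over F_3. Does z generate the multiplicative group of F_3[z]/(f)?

|GF(3^4)^×| = 3^4 − 1 = 80. Prime factorization: 80 = 2^4·5.
f is primitive ⇔ z has order 80 in GF(3)[z]/(f), i.e. z^(80/q) ≠ 1 for each prime q | 80.
z^(40) mod f = 2.
z^(16) mod f = 2z³ + z + 2.
None equal 1, so z has full order 80; f is primitive.

Yes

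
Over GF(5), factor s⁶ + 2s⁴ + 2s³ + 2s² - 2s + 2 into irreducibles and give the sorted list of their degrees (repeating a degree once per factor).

Write g(s) = s⁶ + 2s⁴ + 2s³ + 2s² - 2s + 2.
Roots in GF(5): g(0) = 2; g(1) = 2; g(2) = 3; g(3) = 4; g(4) = 2.
Complete factorization: g(s) = (s³ + s² - s - 2)·(s³ - s² - s - 1).
Factor degrees with multiplicity: 3 + 3 = 6.

3, 3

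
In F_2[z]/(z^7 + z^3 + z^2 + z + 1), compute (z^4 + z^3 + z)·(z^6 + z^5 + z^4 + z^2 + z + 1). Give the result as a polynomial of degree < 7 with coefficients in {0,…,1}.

Multiply in F_2[z]: (z^4 + z^3 + z)·(z^6 + z^5 + z^4 + z^2 + z + 1) = z^10 + z^5 + z^2 + z.
Reduce using z^7 ≡ z^3 + z^2 + z + 1 (mod z^7 + z^3 + z^2 + z + 1).
Reduced: z^6 + z^4 + z^3 + z^2 + z.

z^6 + z^4 + z^3 + z^2 + z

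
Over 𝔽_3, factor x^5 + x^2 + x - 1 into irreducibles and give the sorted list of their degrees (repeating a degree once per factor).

5

Write f(x) = x^5 + x^2 + x - 1.
Roots in 𝔽_3: f(0) = 2; f(1) = 2; f(2) = 1.
Complete factorization: f(x) = (x^5 + x^2 + x - 1).
Factor degrees with multiplicity: 5 = 5.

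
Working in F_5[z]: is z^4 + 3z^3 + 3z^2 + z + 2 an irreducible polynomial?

No

Write h(z) = z^4 + 3z^3 + 3z^2 + z + 2.
Check for roots in F_5: h(0) = 2; h(1) = 0 → root; h(2) = 1; h(3) = 4; h(4) = 2.
h(1) = 0, so (z − 1) divides h(z); h is reducible.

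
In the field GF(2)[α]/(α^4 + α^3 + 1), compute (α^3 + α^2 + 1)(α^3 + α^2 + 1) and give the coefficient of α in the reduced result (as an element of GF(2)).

1

Multiply in GF(2)[α]: (α^3 + α^2 + 1)·(α^3 + α^2 + 1) = α^6 + α^4 + 1.
Reduce using α^4 ≡ α^3 + 1 (mod α^4 + α^3 + 1).
Reduced: α^2 + α + 1.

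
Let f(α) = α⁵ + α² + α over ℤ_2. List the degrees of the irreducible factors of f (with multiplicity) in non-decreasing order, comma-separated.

Roots in ℤ_2: f(0) = 0 → root; f(1) = 1.
Linear factors from roots: (α).
Complete factorization: f(α) = (α)·(α⁴ + α + 1).
Factor degrees with multiplicity: 1 + 4 = 5.

1, 4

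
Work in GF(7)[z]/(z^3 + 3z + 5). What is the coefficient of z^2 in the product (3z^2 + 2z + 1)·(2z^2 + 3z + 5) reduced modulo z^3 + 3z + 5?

Multiply in GF(7)[z]: (3z^2 + 2z + 1)·(2z^2 + 3z + 5) = 6z^4 + 6z^3 + 2z^2 + 6z + 5.
Reduce using z^3 ≡ 4z + 2 (mod z^3 + 3z + 5).
Reduced: 5z^2 + 3.

5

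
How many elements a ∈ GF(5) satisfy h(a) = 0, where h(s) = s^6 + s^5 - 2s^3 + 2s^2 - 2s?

Evaluate at each of the 5 elements of GF(5):
h(0) = 0 → root; h(1) = 0 → root; h(2) = 4; h(3) = 0 → root; h(4) = 1.
Roots: {0, 1, 3}.

3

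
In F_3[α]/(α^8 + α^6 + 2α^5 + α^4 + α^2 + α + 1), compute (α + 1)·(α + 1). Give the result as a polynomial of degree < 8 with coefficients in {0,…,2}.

Multiply in F_3[α]: (α + 1)·(α + 1) = α^2 + 2α + 1.
Reduced: α^2 + 2α + 1.

α^2 + 2α + 1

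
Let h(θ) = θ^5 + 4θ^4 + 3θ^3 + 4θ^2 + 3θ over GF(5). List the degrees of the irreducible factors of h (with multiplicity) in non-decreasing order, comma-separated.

Roots in GF(5): h(0) = 0 → root; h(1) = 0 → root; h(2) = 2; h(3) = 3; h(4) = 1.
Linear factors from roots: (θ), (θ + 4).
Complete factorization: h(θ) = (θ)·(θ + 4)·(θ^3 + 3θ + 2).
Factor degrees with multiplicity: 1 + 1 + 3 = 5.

1, 1, 3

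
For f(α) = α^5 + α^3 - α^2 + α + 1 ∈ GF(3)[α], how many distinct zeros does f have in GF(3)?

2

Evaluate at each of the 3 elements of GF(3):
f(0) = 1; f(1) = 0 → root; f(2) = 0 → root.
Roots: {1, 2}.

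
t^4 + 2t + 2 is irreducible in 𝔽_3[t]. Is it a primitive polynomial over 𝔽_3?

Write f(t) = t^4 + 2t + 2.
|GF(3^4)^×| = 3^4 − 1 = 80. Prime factorization: 80 = 2^4·5.
f is primitive ⇔ t has order 80 in GF(3)[t]/(f), i.e. t^(80/q) ≠ 1 for each prime q | 80.
t^(40) mod f = 2.
t^(16) mod f = t^3 + 2t + 2.
None equal 1, so t has full order 80; f is primitive.

Yes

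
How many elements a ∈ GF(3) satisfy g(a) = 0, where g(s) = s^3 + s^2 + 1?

Evaluate at each of the 3 elements of GF(3):
g(0) = 1; g(1) = 0 → root; g(2) = 1.
Roots: {1}.

1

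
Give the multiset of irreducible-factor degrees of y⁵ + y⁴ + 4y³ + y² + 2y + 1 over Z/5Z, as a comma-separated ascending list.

1, 1, 3

Write f(y) = y⁵ + y⁴ + 4y³ + y² + 2y + 1.
Roots in Z/5Z: f(0) = 1; f(1) = 0 → root; f(2) = 4; f(3) = 3; f(4) = 1.
Linear factors from roots: (y + 4).
Complete factorization: f(y) = (y + 4)^2·(y³ + 3y² + 4y + 1).
Factor degrees with multiplicity: 1 + 1 + 3 = 5.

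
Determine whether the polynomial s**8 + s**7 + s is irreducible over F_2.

No

Write g(s) = s**8 + s**7 + s.
Check for roots in F_2: g(0) = 0 → root; g(1) = 1.
g(0) = 0, so (s) divides g(s); g is reducible.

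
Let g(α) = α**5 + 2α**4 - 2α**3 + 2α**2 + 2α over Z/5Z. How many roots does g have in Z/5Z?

4

Evaluate at each of the 5 elements of Z/5Z:
g(0) = 0 → root; g(1) = 0 → root; g(2) = 0 → root; g(3) = 0 → root; g(4) = 3.
Roots: {0, 1, 2, 3}.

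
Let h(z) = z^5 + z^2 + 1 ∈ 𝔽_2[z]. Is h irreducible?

Yes

Check for roots in 𝔽_2: h(0) = 1; h(1) = 1.
No roots, so no linear factors.
Monic irreducibles of degree 2 over GF(2): z^2 + z + 1.
None of them divide h (all give nonzero remainder).
No irreducible factor of degree ≤ 2 exists, so h is irreducible over GF(2).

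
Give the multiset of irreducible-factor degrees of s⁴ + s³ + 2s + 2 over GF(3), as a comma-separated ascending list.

1, 1, 1, 1

Write f(s) = s⁴ + s³ + 2s + 2.
Roots in GF(3): f(0) = 2; f(1) = 0 → root; f(2) = 0 → root.
Linear factors from roots: (s + 2), (s + 1).
Complete factorization: f(s) = (s + 1)·(s + 2)^3.
Factor degrees with multiplicity: 1 + 1 + 1 + 1 = 4.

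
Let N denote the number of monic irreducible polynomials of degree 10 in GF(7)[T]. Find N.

The number of monic irreducibles of degree 10 over GF(7) is (1/10)·Σ_{d∣10} μ(10/d) 7^d.
Divisors of 10: 1, 2, 5, 10; μ(10/d) for each: 1, -1, -1, 1.
Σ = 7^1 − 7^2 − 7^5 + 7^10 = 282458400.
N = 282458400/10 = 28245840.

28245840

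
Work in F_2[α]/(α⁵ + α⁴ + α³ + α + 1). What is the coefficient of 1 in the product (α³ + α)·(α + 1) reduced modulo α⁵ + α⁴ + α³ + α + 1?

0

Multiply in F_2[α]: (α³ + α)·(α + 1) = α⁴ + α³ + α² + α.
Reduced: α⁴ + α³ + α² + α.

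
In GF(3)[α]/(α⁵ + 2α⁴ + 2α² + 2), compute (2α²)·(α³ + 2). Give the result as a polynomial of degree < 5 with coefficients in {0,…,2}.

2α^4 + 2

Multiply in GF(3)[α]: (2α²)·(α³ + 2) = 2α⁵ + α².
Reduce using α⁵ ≡ α⁴ + α² + 1 (mod α⁵ + 2α⁴ + 2α² + 2).
Reduced: 2α⁴ + 2.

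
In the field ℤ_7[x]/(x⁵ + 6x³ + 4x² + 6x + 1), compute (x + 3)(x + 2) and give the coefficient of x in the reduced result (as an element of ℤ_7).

5

Multiply in ℤ_7[x]: (x + 3)·(x + 2) = x² + 5x + 6.
Reduced: x² + 5x + 6.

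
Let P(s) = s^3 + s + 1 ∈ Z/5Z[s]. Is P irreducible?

Yes

Check for roots in Z/5Z: P(0) = 1; P(1) = 3; P(2) = 1; P(3) = 1; P(4) = 4.
No roots. A degree-3 polynomial over a field with no linear factor is irreducible.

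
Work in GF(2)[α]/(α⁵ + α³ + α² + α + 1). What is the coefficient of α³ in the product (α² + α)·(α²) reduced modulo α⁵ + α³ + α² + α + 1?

Multiply in GF(2)[α]: (α² + α)·(α²) = α⁴ + α³.
Reduced: α⁴ + α³.

1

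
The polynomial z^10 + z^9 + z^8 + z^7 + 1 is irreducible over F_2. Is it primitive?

No

Write f(z) = z^10 + z^9 + z^8 + z^7 + 1.
|GF(2^10)^×| = 2^10 − 1 = 1023. Prime factorization: 1023 = 3·11·31.
f is primitive ⇔ z has order 1023 in GF(2)[z]/(f), i.e. z^(1023/q) ≠ 1 for each prime q | 1023.
z^(341) mod f = 1
z^(93) mod f = z^9 + z^6 + z.
z^(33) mod f = z^6 + z^5 + z^3 + z + 1.
Since z^(341) = 1, the order of z divides 341 < 1023; not primitive.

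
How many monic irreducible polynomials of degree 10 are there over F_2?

99

Gauss's count: N_{2}(10) = (1/10) Σ_{d|10} μ(10/d)·2^d.
Divisors of 10: 1, 2, 5, 10; μ(10/d) for each: 1, -1, -1, 1.
Σ = 2^1 − 2^2 − 2^5 + 2^10 = 990.
N = 990/10 = 99.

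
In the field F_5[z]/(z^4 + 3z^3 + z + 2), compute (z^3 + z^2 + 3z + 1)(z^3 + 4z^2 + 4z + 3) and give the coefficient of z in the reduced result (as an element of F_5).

Multiply in F_5[z]: (z^3 + z^2 + 3z + 1)·(z^3 + 4z^2 + 4z + 3) = z^6 + z^4 + 4z^2 + 3z + 3.
Reduce using z^4 ≡ 2z^3 + 4z + 3 (mod z^4 + 3z^3 + z + 2).
Reduced: 4z^3 + 4z + 3.

4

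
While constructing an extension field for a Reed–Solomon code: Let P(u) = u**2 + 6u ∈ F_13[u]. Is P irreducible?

Check each element of F_13 for a root: P(0)=0, P(1)=7, P(2)=3, P(3)=1, P(4)=1, P(5)=3, P(6)=7, P(7)=0, P(8)=8, P(9)=5, P(10)=4, P(11)=5, P(12)=8.
P(0) = 0, so (u) divides P(u); P is reducible.

No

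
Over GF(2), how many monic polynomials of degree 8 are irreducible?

Gauss's count: N_{2}(8) = (1/8) Σ_{d|8} μ(8/d)·2^d.
Divisors of 8: 1, 2, 4, 8; μ(8/d) for each: 0, 0, -1, 1.
Σ = − 2^4 + 2^8 = 240.
N = 240/8 = 30.

30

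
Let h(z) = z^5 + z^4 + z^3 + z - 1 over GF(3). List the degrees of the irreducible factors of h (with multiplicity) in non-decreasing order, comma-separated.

Roots in GF(3): h(0) = 2; h(1) = 0 → root; h(2) = 0 → root.
Linear factors from roots: (z - 1), (z + 1).
Complete factorization: h(z) = (z + 1)·(z - 1)·(z^3 + z^2 - z + 1).
Factor degrees with multiplicity: 1 + 1 + 3 = 5.

1, 1, 3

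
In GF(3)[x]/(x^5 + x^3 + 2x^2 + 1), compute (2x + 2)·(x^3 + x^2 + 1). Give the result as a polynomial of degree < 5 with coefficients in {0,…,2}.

Multiply in GF(3)[x]: (2x + 2)·(x^3 + x^2 + 1) = 2x^4 + x^3 + 2x^2 + 2x + 2.
Reduced: 2x^4 + x^3 + 2x^2 + 2x + 2.

2x^4 + x^3 + 2x^2 + 2x + 2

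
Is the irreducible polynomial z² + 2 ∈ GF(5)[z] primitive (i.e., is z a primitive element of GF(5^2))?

No

Write f(z) = z² + 2.
|GF(5^2)^×| = 5^2 − 1 = 24. Prime factorization: 24 = 2^3·3.
f is primitive ⇔ z has order 24 in GF(5)[z]/(f), i.e. z^(24/q) ≠ 1 for each prime q | 24.
z^(12) mod f = 4.
z^(8) mod f = 1
Since z^(8) = 1, the order of z divides 8 < 24; not primitive.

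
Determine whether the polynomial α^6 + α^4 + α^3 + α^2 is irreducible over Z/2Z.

No

Write h(α) = α^6 + α^4 + α^3 + α^2.
Check for roots in Z/2Z: h(0) = 0 → root; h(1) = 0 → root.
h(0) = 0, so (α) divides h(α); h is reducible.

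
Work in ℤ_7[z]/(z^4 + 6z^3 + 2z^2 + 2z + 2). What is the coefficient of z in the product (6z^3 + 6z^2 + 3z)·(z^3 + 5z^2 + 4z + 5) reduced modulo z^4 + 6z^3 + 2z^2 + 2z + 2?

Multiply in ℤ_7[z]: (6z^3 + 6z^2 + 3z)·(z^3 + 5z^2 + 4z + 5) = 6z^6 + z^5 + z^4 + 6z^3 + z.
Reduce using z^4 ≡ z^3 + 5z^2 + 5z + 5 (mod z^4 + 6z^3 + 2z^2 + 2z + 2).
Reduced: 4z^3 + 3z^2 + 2z + 1.

2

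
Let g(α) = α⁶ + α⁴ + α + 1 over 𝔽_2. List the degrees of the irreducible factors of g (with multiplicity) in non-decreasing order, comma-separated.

1, 2, 3

Roots in 𝔽_2: g(0) = 1; g(1) = 0 → root.
Linear factors from roots: (α + 1).
Complete factorization: g(α) = (α + 1)·(α² + α + 1)·(α³ + α + 1).
Factor degrees with multiplicity: 1 + 2 + 3 = 6.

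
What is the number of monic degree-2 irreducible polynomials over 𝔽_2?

1

By the necklace-counting formula, N_2(2) = (1/2) Σ_{d|2} μ(2/d)·2^d.
Divisors of 2: 1, 2; μ(2/d) for each: -1, 1.
Σ = − 2^1 + 2^2 = 2.
N = 2/2 = 1.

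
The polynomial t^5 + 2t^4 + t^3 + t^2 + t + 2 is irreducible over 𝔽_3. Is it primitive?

Write f(t) = t^5 + 2t^4 + t^3 + t^2 + t + 2.
|GF(3^5)^×| = 3^5 − 1 = 242. Prime factorization: 242 = 2·11^2.
f is primitive ⇔ t has order 242 in GF(3)[t]/(f), i.e. t^(242/q) ≠ 1 for each prime q | 242.
t^(121) mod f = 1
t^(22) mod f = t^4 + 2t^2 + 2t + 1.
Since t^(121) = 1, the order of t divides 121 < 242; not primitive.

No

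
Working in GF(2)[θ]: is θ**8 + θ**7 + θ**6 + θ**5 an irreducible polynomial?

Write m(θ) = θ**8 + θ**7 + θ**6 + θ**5.
Check for roots in GF(2): m(0) = 0 → root; m(1) = 0 → root.
m(0) = 0, so (θ) divides m(θ); m is reducible.

No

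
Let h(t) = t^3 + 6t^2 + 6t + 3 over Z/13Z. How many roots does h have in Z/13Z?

Evaluate at each of the 13 elements of Z/13Z:
h(0) = 3; h(1) = 3; h(2) = 8; h(3) = 11; h(4) = 5; h(5) = 9; h(6) = 3; h(7) = 6; h(8) = 11; h(9) = 11; h(10) = 12; h(11) = 7; h(12) = 2.
No element is a root.

0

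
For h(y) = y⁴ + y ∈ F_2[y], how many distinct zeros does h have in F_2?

Evaluate at each of the 2 elements of F_2:
h(0) = 0 → root; h(1) = 0 → root.
Roots: {0, 1}.

2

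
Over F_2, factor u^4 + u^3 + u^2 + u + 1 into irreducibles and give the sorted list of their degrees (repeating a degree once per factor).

4

Write h(u) = u^4 + u^3 + u^2 + u + 1.
Roots in F_2: h(0) = 1; h(1) = 1.
Complete factorization: h(u) = (u^4 + u^3 + u^2 + u + 1).
Factor degrees with multiplicity: 4 = 4.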